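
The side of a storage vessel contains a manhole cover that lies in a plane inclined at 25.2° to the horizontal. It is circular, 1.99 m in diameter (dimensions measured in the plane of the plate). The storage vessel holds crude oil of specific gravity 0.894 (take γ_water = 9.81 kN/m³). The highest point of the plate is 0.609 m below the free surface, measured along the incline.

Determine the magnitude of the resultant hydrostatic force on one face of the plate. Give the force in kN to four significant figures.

γ = 0.894 × 9.81 = 8.77014 kN/m³.
Let θ = 25.2° be the plate's angle to the horizontal; measure y along the incline from where the plane meets the free surface. Vertical depth h = y·sinθ with sinθ = 0.425779.
The centroid is at the centre, 0.995 m below the top of the plate, so y_c = 0.609 + 0.995 = 1.604 m and h_c = 1.604 × 0.425779 = 0.68295 m.
A = π(0.995)² = 3.11026 m².
Resultant F = γ·h_c·A = 8.77014 × 0.68295 × 3.11026 = 18.6291 kN.

F ≈ 18.63 kN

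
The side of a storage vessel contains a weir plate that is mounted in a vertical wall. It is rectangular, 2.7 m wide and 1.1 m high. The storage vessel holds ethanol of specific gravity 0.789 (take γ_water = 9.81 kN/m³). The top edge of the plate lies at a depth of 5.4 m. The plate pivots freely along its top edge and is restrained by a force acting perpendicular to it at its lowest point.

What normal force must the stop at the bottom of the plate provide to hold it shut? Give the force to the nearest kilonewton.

γ = 0.789 × 9.81 = 7.74009 kN/m³.
The centroid lies 1.1/2 = 0.55 m below the top edge, so the centroid depth is h_c = 5.4 + 0.55 = 5.95 m.
A = 2.7 × 1.1 = 2.97 m².
Resultant F = γ·h_c·A = 7.74009 × 5.95 × 2.97 = 136.779 kN.
I_c = b·h³/12 = 2.7 × 1.1³/12 = 0.299475 m⁴.
Centre of pressure: y_p = y_c + I_c/(y_c·A) = 5.95 + 0.299475/(5.95 × 2.97) = 5.95 + 0.0169468 = 5.96695 m along the plane.
The resultant acts 0.55 + 0.0169468 = 0.566947 m (along the plate) below the hinge at the top edge, so the moment about the hinge is M = F × 0.566947 = 136.779 × 0.566947 = 77.5464 kN·m.
A normal force at the bottom, 1.1 m from the hinge, must supply this moment: P = 77.5464/1.1 = 70.4967 kN.

P ≈ 70 kN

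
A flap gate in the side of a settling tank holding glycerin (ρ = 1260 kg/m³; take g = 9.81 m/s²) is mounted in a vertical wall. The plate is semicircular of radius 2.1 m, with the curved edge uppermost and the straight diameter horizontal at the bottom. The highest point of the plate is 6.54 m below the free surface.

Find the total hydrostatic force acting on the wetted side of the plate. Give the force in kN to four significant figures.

F ≈ 663.5 kN

γ = ρg = 1260 × 9.81 / 1000 = 12.3606 kN/m³.
The centroid lies 4r/(3π) = 0.891268 m above the diameter, so r − 4r/(3π) = 2.1 − 0.891268 = 1.20873 m below the topmost point, so the centroid depth is h_c = 6.54 + 1.20873 = 7.74873 m.
A = πr²/2 = π × 2.1²/2 = 6.92721 m².
Resultant F = γ·h_c·A = 12.3606 × 7.74873 × 6.92721 = 663.481 kN.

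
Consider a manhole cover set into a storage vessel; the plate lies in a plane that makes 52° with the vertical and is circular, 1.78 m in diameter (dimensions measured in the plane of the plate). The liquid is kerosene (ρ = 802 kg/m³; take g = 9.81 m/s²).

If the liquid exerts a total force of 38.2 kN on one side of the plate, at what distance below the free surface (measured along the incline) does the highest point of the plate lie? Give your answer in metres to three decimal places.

γ = ρg = 802 × 9.81 / 1000 = 7.86762 kN/m³.
A = π(0.89)² = 2.48846 m².
From F = γ·h_c·A, the centroid depth is h_c = 38.2/(7.86762 × 2.48846) = 1.95114 m.
The plate makes 52° with the vertical, i.e. θ = 90° − 52° = 38° to the horizontal. Measuring y along the incline from the free-surface line, vertical depth h = y·sinθ with sinθ = 0.615661.
Along the incline, y_c = h_c/sinθ = 1.95114/0.615661 = 3.16918 m.
The centroid is at the centre, 0.89 m below the top of the plate, so the highest point sits at y_top = 3.16918 − 0.89 = 2.27918 m along the incline.

y_top ≈ 2.279 m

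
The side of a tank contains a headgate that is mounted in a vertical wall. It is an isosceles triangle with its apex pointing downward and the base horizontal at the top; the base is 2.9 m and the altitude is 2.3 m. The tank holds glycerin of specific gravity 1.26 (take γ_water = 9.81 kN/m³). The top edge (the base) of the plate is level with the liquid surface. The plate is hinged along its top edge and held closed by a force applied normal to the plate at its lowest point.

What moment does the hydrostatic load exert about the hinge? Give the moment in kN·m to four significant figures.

γ = 1.26 × 9.81 = 12.3606 kN/m³.
With the apex down, the centroid sits h/3 = 2.3/3 = 0.766667 m below the base (the top edge), so the centroid depth is h_c = 0.766667 m.
A = ½ × 2.9 × 2.3 = 3.335 m².
Resultant F = γ·h_c·A = 12.3606 × 0.766667 × 3.335 = 31.604 kN.
I_c = b·h³/36 = 2.9 × 2.3³/36 = 0.980119 m⁴.
Centre of pressure: y_p = y_c + I_c/(y_c·A) = 0.766667 + 0.980119/(0.766667 × 3.335) = 0.766667 + 0.383333 = 1.15 m along the plane.
The resultant acts 0.766667 + 0.383333 = 1.15 m (along the plate) below the hinge at the top edge, so the moment about the hinge is M = F × 1.15 = 31.604 × 1.15 = 36.3446 kN·m.

M ≈ 36.34 kN·m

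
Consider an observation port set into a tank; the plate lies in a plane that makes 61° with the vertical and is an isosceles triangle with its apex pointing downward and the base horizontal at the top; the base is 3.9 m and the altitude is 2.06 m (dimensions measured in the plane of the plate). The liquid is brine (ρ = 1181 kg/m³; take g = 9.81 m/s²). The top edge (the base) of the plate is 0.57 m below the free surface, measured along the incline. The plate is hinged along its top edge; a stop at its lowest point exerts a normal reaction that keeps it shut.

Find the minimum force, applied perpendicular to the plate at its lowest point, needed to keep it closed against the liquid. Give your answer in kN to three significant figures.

P ≈ 12.0 kN

γ = ρg = 1181 × 9.81 / 1000 = 11.58561 kN/m³.
The plate makes 61° with the vertical, i.e. θ = 90° − 61° = 29° to the horizontal. Measuring y along the incline from the free-surface line, vertical depth h = y·sinθ with sinθ = 0.484810.
With the apex down, the centroid sits h/3 = 2.06/3 = 0.686667 m below the base (the top edge), so y_c = 0.57 + 0.686667 = 1.25667 m and h_c = 1.25667 × 0.484810 = 0.609246 m.
A = ½ × 3.9 × 2.06 = 4.017 m².
Resultant F = γ·h_c·A = 11.58561 × 0.609246 × 4.017 = 28.3539 kN.
I_c = b·h³/36 = 3.9 × 2.06³/36 = 0.94703 m⁴.
Centre of pressure: y_p = y_c + I_c/(y_c·A) = 1.25667 + 0.94703/(1.25667 × 4.017) = 1.25667 + 0.187603 = 1.44427 m along the plane.
The resultant acts 0.686667 + 0.187603 = 0.87427 m (along the plate) below the hinge at the top edge, so the moment about the hinge is M = F × 0.87427 = 28.3539 × 0.87427 = 24.789 kN·m.
A normal force at the bottom, 2.06 m from the hinge, must supply this moment: P = 24.789/2.06 = 12.0335 kN.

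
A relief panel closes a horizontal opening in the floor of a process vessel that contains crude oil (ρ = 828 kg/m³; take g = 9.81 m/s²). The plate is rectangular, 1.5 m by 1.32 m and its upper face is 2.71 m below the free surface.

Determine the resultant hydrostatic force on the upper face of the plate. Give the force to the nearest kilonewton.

F ≈ 44 kN

γ = ρg = 828 × 9.81 / 1000 = 8.12268 kN/m³.
The plate is horizontal, so pressure is uniform at p = γ·h = 8.12268 × 2.71 = 22.0125 kN/m².
A = 1.5 × 1.32 = 1.98 m².
F = p·A = 22.0125 × 1.98 = 43.5847 kN.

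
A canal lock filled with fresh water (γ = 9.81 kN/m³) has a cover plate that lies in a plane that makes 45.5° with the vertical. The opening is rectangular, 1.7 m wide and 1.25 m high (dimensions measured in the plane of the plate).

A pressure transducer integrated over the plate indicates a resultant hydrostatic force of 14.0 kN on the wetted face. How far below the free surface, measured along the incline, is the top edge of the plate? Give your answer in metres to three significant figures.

y_top ≈ 0.333 m

γ = 9.81 kN/m³.
A = 1.7 × 1.25 = 2.125 m².
From F = γ·h_c·A, the centroid depth is h_c = 14.0/(9.81 × 2.125) = 0.671584 m.
The plate makes 45.5° with the vertical, i.e. θ = 90° − 45.5° = 44.5° to the horizontal. Measuring y along the incline from the free-surface line, vertical depth h = y·sinθ with sinθ = 0.700909.
Along the incline, y_c = h_c/sinθ = 0.671584/0.700909 = 0.958161 m.
The centroid lies 1.25/2 = 0.625 m below the top edge, so the top edge sits at y_top = 0.958161 − 0.625 = 0.333161 m along the incline.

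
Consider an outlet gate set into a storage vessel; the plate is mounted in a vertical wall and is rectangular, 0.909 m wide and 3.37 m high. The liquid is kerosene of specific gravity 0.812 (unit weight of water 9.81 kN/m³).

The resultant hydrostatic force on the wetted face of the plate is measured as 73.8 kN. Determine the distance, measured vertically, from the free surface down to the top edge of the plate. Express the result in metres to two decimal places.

d_top ≈ 1.34 m

γ = 0.812 × 9.81 = 7.96572 kN/m³.
A = 0.909 × 3.37 = 3.06333 m².
From F = γ·h_c·A, the centroid depth is h_c = 73.8/(7.96572 × 3.06333) = 3.02439 m.
The centroid lies 3.37/2 = 1.685 m below the top edge, so the top edge sits at h_top = 3.02439 − 1.685 = 1.33939 m below the surface.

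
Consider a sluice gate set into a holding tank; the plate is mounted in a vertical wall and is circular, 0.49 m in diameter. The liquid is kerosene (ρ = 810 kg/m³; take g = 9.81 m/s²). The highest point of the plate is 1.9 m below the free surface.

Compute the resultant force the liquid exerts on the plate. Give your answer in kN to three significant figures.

γ = ρg = 810 × 9.81 / 1000 = 7.9461 kN/m³.
The centroid is at the centre, 0.245 m below the top of the plate, so the centroid depth is h_c = 1.9 + 0.245 = 2.145 m.
A = π(0.245)² = 0.188574 m².
Resultant F = γ·h_c·A = 7.9461 × 2.145 × 0.188574 = 3.21413 kN.

F ≈ 3.21 kN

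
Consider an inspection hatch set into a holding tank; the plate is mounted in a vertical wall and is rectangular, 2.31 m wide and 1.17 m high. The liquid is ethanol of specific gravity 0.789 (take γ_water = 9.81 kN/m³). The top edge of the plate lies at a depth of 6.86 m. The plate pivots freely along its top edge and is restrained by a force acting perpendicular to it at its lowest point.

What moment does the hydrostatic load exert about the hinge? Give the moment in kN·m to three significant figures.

γ = 0.789 × 9.81 = 7.74009 kN/m³.
The centroid lies 1.17/2 = 0.585 m below the top edge, so the centroid depth is h_c = 6.86 + 0.585 = 7.445 m.
A = 2.31 × 1.17 = 2.7027 m².
Resultant F = γ·h_c·A = 7.74009 × 7.445 × 2.7027 = 155.743 kN.
I_c = b·h³/12 = 2.31 × 1.17³/12 = 0.308311 m⁴.
Centre of pressure: y_p = y_c + I_c/(y_c·A) = 7.445 + 0.308311/(7.445 × 2.7027) = 7.445 + 0.0153224 = 7.46032 m along the plane.
The resultant acts 0.585 + 0.0153224 = 0.600322 m (along the plate) below the hinge at the top edge, so the moment about the hinge is M = F × 0.600322 = 155.743 × 0.600322 = 93.4959 kN·m.

M ≈ 93.5 kN·m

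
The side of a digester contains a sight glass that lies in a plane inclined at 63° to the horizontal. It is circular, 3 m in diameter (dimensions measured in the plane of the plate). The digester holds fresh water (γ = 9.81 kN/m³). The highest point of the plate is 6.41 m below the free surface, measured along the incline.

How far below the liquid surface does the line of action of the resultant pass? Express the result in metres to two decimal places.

γ = 9.81 kN/m³.
Let θ = 63° be the plate's angle to the horizontal; measure y along the incline from where the plane meets the free surface. Vertical depth h = y·sinθ with sinθ = 0.891007.
The centroid is at the centre, 1.5 m below the top of the plate, so y_c = 6.41 + 1.5 = 7.91 m and h_c = 7.91 × 0.891007 = 7.04787 m.
A = π(1.5)² = 7.06858 m².
Resultant F = γ·h_c·A = 9.81 × 7.04787 × 7.06858 = 488.719 kN.
I_c = πr⁴/4 = π × 1.5⁴/4 = 3.97608 m⁴.
Centre of pressure: y_p = y_c + I_c/(y_c·A) = 7.91 + 3.97608/(7.91 × 7.06858) = 7.91 + 0.0711126 = 7.98111 m along the plane.
Vertically, h_p = y_p·sinθ = 7.98111 × 0.891007 = 7.11122 m.

h_p = 7.11 m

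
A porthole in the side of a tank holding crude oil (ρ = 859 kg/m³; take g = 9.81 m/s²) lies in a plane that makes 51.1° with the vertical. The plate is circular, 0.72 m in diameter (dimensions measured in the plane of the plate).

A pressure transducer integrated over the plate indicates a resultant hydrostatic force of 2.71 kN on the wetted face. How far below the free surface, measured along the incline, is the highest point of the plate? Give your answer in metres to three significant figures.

y_top ≈ 0.898 m

γ = ρg = 859 × 9.81 / 1000 = 8.42679 kN/m³.
A = π(0.36)² = 0.40715 m².
From F = γ·h_c·A, the centroid depth is h_c = 2.71/(8.42679 × 0.40715) = 0.789865 m.
The plate makes 51.1° with the vertical, i.e. θ = 90° − 51.1° = 38.9° to the horizontal. Measuring y along the incline from the free-surface line, vertical depth h = y·sinθ with sinθ = 0.627963.
Along the incline, y_c = h_c/sinθ = 0.789865/0.627963 = 1.25782 m.
The centroid is at the centre, 0.36 m below the top of the plate, so the highest point sits at y_top = 1.25782 − 0.36 = 0.89782 m along the incline.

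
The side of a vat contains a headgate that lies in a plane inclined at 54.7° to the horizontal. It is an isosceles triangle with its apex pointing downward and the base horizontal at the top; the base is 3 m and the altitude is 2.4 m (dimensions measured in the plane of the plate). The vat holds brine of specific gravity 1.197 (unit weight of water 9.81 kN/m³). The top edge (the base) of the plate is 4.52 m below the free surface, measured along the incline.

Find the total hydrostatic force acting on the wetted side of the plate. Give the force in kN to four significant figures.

γ = 1.197 × 9.81 = 11.74257 kN/m³.
Let θ = 54.7° be the plate's angle to the horizontal; measure y along the incline from where the plane meets the free surface. Vertical depth h = y·sinθ with sinθ = 0.816138.
With the apex down, the centroid sits h/3 = 2.4/3 = 0.8 m below the base (the top edge), so y_c = 4.52 + 0.8 = 5.32 m and h_c = 5.32 × 0.816138 = 4.34185 m.
A = ½ × 3 × 2.4 = 3.6 m².
Resultant F = γ·h_c·A = 11.74257 × 4.34185 × 3.6 = 183.544 kN.

F ≈ 183.5 kN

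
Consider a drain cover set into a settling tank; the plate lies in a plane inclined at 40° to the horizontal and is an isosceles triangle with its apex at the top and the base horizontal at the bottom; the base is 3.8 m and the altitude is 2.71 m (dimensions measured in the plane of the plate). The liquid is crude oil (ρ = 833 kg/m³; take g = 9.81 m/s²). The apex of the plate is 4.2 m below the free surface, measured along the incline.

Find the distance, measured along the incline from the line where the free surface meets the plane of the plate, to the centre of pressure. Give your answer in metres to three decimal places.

γ = ρg = 833 × 9.81 / 1000 = 8.17173 kN/m³.
Let θ = 40° be the plate's angle to the horizontal; measure y along the incline from where the plane meets the free surface. Vertical depth h = y·sinθ with sinθ = 0.642788.
With the apex up, the centroid sits 2h/3 = 2 × 2.71/3 = 1.80667 m below the apex, so y_c = 4.2 + 1.80667 = 6.00667 m and h_c = 6.00667 × 0.642788 = 3.86102 m.
A = ½ × 3.8 × 2.71 = 5.149 m².
Resultant F = γ·h_c·A = 8.17173 × 3.86102 × 5.149 = 162.457 kN.
I_c = b·h³/36 = 3.8 × 2.71³/36 = 2.10082 m⁴.
Centre of pressure: y_p = y_c + I_c/(y_c·A) = 6.00667 + 2.10082/(6.00667 × 5.149) = 6.00667 + 0.0679254 = 6.0746 m along the plane.

y_p = 6.075 m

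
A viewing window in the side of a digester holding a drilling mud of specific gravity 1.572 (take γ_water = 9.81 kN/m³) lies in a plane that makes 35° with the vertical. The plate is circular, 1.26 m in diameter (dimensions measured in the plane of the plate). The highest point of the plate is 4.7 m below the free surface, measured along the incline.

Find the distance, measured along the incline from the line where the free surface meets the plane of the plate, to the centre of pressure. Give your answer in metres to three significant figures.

γ = 1.572 × 9.81 = 15.42132 kN/m³.
The plate makes 35° with the vertical, i.e. θ = 90° − 35° = 55° to the horizontal. Measuring y along the incline from the free-surface line, vertical depth h = y·sinθ with sinθ = 0.819152.
The centroid is at the centre, 0.63 m below the top of the plate, so y_c = 4.7 + 0.63 = 5.33 m and h_c = 5.33 × 0.819152 = 4.36608 m.
A = π(0.63)² = 1.2469 m².
Resultant F = γ·h_c·A = 15.42132 × 4.36608 × 1.2469 = 83.9547 kN.
I_c = πr⁴/4 = π × 0.63⁴/4 = 0.123723 m⁴.
Centre of pressure: y_p = y_c + I_c/(y_c·A) = 5.33 + 0.123723/(5.33 × 1.2469) = 5.33 + 0.0186162 = 5.34862 m along the plane.

y_p = 5.35 m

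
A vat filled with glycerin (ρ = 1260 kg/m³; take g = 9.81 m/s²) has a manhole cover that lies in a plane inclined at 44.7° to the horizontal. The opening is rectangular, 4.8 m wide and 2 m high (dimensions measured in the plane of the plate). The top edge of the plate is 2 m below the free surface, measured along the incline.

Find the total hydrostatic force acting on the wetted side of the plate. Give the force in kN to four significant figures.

F ≈ 250.4 kN

γ = ρg = 1260 × 9.81 / 1000 = 12.3606 kN/m³.
Let θ = 44.7° be the plate's angle to the horizontal; measure y along the incline from where the plane meets the free surface. Vertical depth h = y·sinθ with sinθ = 0.703395.
The centroid lies 2/2 = 1 m below the top edge, so y_c = 2 + 1 = 3 m and h_c = 3 × 0.703395 = 2.11018 m.
A = 4.8 × 2 = 9.6 m².
Resultant F = γ·h_c·A = 12.3606 × 2.11018 × 9.6 = 250.398 kN.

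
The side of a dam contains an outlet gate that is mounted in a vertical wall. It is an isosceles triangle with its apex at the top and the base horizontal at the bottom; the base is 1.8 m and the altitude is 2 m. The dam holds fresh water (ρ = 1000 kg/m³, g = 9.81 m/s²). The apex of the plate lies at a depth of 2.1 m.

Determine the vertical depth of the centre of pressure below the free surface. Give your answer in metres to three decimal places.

γ = ρg = 1000 × 9.81 = 9810 N/m³ = 9.81 kN/m³.
With the apex up, the centroid sits 2h/3 = 2 × 2/3 = 1.33333 m below the apex, so the centroid depth is h_c = 2.1 + 1.33333 = 3.43333 m.
A = ½ × 1.8 × 2 = 1.8 m².
Resultant F = γ·h_c·A = 9.81 × 3.43333 × 1.8 = 60.6257 kN.
I_c = b·h³/36 = 1.8 × 2³/36 = 0.4 m⁴.
Centre of pressure: y_p = y_c + I_c/(y_c·A) = 3.43333 + 0.4/(3.43333 × 1.8) = 3.43333 + 0.064725 = 3.49806 m along the plane.

h_p = 3.498 m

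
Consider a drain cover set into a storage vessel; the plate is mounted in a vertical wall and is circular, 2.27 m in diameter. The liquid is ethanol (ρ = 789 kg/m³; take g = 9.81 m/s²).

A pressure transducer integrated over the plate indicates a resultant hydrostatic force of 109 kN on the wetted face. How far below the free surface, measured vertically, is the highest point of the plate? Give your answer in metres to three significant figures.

d_top ≈ 2.34 m

γ = ρg = 789 × 9.81 / 1000 = 7.74009 kN/m³.
A = π(1.135)² = 4.04708 m².
From F = γ·h_c·A, the centroid depth is h_c = 109/(7.74009 × 4.04708) = 3.47968 m.
The centroid is at the centre, 1.135 m below the top of the plate, so the highest point sits at h_top = 3.47968 − 1.135 = 2.34468 m below the surface.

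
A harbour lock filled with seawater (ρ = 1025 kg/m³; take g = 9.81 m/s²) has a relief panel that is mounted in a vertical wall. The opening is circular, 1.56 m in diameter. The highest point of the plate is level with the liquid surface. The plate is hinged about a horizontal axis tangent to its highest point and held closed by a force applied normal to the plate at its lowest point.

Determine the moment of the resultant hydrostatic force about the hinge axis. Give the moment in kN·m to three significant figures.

M ≈ 14.6 kN·m

γ = ρg = 1025 × 9.81 / 1000 = 10.05525 kN/m³.
The centroid is at the centre, 0.78 m below the top of the plate, so the centroid depth is h_c = 0.78 m.
A = π(0.78)² = 1.91134 m².
Resultant F = γ·h_c·A = 10.05525 × 0.78 × 1.91134 = 14.9908 kN.
I_c = πr⁴/4 = π × 0.78⁴/4 = 0.290716 m⁴.
Centre of pressure: y_p = y_c + I_c/(y_c·A) = 0.78 + 0.290716/(0.78 × 1.91134) = 0.78 + 0.195001 = 0.975001 m along the plane.
The resultant acts 0.78 + 0.195001 = 0.975001 m (along the plate) below the hinge at the top edge, so the moment about the hinge is M = F × 0.975001 = 14.9908 × 0.975001 = 14.616 kN·m.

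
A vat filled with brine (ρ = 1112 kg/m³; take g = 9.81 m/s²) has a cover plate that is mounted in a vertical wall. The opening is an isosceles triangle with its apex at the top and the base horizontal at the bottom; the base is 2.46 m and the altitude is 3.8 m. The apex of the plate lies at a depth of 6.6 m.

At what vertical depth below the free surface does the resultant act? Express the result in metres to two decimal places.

h_p = 9.22 m

γ = ρg = 1112 × 9.81 / 1000 = 10.90872 kN/m³.
With the apex up, the centroid sits 2h/3 = 2 × 3.8/3 = 2.53333 m below the apex, so the centroid depth is h_c = 6.6 + 2.53333 = 9.13333 m.
A = ½ × 2.46 × 3.8 = 4.674 m².
Resultant F = γ·h_c·A = 10.90872 × 9.13333 × 4.674 = 465.684 kN.
I_c = b·h³/36 = 2.46 × 3.8³/36 = 3.74959 m⁴.
Centre of pressure: y_p = y_c + I_c/(y_c·A) = 9.13333 + 3.74959/(9.13333 × 4.674) = 9.13333 + 0.0878347 = 9.22116 m along the plane.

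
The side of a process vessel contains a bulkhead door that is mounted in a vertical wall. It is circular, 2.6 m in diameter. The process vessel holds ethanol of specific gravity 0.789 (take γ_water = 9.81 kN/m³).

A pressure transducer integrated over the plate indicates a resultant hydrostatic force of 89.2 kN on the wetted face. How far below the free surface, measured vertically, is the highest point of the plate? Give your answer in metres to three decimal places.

d_top ≈ 0.871 m

γ = 0.789 × 9.81 = 7.74009 kN/m³.
A = π(1.3)² = 5.30929 m².
From F = γ·h_c·A, the centroid depth is h_c = 89.2/(7.74009 × 5.30929) = 2.17061 m.
The centroid is at the centre, 1.3 m below the top of the plate, so the highest point sits at h_top = 2.17061 − 1.3 = 0.87061 m below the surface.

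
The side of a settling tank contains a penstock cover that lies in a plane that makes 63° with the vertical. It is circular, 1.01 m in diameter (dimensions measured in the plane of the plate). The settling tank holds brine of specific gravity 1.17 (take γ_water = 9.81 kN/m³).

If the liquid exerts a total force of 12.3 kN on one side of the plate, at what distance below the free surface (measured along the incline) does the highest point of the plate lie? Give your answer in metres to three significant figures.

γ = 1.17 × 9.81 = 11.4777 kN/m³.
A = π(0.505)² = 0.801185 m².
From F = γ·h_c·A, the centroid depth is h_c = 12.3/(11.4777 × 0.801185) = 1.33757 m.
The plate makes 63° with the vertical, i.e. θ = 90° − 63° = 27° to the horizontal. Measuring y along the incline from the free-surface line, vertical depth h = y·sinθ with sinθ = 0.453990.
Along the incline, y_c = h_c/sinθ = 1.33757/0.453990 = 2.94625 m.
The centroid is at the centre, 0.505 m below the top of the plate, so the highest point sits at y_top = 2.94625 − 0.505 = 2.44125 m along the incline.

y_top ≈ 2.44 m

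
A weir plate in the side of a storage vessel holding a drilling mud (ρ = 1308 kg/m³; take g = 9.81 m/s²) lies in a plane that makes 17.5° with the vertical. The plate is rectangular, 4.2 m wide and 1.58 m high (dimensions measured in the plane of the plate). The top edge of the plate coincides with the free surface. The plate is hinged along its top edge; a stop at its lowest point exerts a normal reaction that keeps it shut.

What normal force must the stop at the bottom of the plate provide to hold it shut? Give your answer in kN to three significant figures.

γ = ρg = 1308 × 9.81 / 1000 = 12.83148 kN/m³.
The plate makes 17.5° with the vertical, i.e. θ = 90° − 17.5° = 72.5° to the horizontal. Measuring y along the incline from the free-surface line, vertical depth h = y·sinθ with sinθ = 0.953717.
The centroid lies 1.58/2 = 0.79 m below the top edge, so y_c = 0.79 m and h_c = 0.79 × 0.953717 = 0.753436 m.
A = 4.2 × 1.58 = 6.636 m².
Resultant F = γ·h_c·A = 12.83148 × 0.753436 × 6.636 = 64.1549 kN.
I_c = b·h³/12 = 4.2 × 1.58³/12 = 1.38051 m⁴.
Centre of pressure: y_p = y_c + I_c/(y_c·A) = 0.79 + 1.38051/(0.79 × 6.636) = 0.79 + 0.263333 = 1.05333 m along the plane.
The resultant acts 0.79 + 0.263333 = 1.05333 m (along the plate) below the hinge at the top edge, so the moment about the hinge is M = F × 1.05333 = 64.1549 × 1.05333 = 67.5763 kN·m.
A normal force at the bottom, 1.58 m from the hinge, must supply this moment: P = 67.5763/1.58 = 42.7698 kN.

P ≈ 42.8 kN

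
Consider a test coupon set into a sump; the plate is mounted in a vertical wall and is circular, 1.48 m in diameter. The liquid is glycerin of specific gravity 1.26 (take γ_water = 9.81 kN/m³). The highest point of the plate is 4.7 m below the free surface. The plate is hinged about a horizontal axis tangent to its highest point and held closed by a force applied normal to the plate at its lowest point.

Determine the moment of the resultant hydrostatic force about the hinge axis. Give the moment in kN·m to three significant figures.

M ≈ 88.5 kN·m

γ = 1.26 × 9.81 = 12.3606 kN/m³.
The centroid is at the centre, 0.74 m below the top of the plate, so the centroid depth is h_c = 4.7 + 0.74 = 5.44 m.
A = π(0.74)² = 1.72034 m².
Resultant F = γ·h_c·A = 12.3606 × 5.44 × 1.72034 = 115.679 kN.
I_c = πr⁴/4 = π × 0.74⁴/4 = 0.235514 m⁴.
Centre of pressure: y_p = y_c + I_c/(y_c·A) = 5.44 + 0.235514/(5.44 × 1.72034) = 5.44 + 0.0251654 = 5.46517 m along the plane.
The resultant acts 0.74 + 0.0251654 = 0.765165 m (along the plate) below the hinge at the top edge, so the moment about the hinge is M = F × 0.765165 = 115.679 × 0.765165 = 88.5135 kN·m.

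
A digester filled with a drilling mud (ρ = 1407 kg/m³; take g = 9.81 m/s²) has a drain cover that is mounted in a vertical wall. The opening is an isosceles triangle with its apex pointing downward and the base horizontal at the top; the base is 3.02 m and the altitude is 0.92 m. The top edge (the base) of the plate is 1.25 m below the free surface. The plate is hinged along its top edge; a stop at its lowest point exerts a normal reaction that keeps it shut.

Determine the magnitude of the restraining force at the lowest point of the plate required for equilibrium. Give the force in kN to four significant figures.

γ = ρg = 1407 × 9.81 / 1000 = 13.80267 kN/m³.
With the apex down, the centroid sits h/3 = 0.92/3 = 0.306667 m below the base (the top edge), so the centroid depth is h_c = 1.25 + 0.306667 = 1.55667 m.
A = ½ × 3.02 × 0.92 = 1.3892 m².
Resultant F = γ·h_c·A = 13.80267 × 1.55667 × 1.3892 = 29.8486 kN.
I_c = b·h³/36 = 3.02 × 0.92³/36 = 0.0653233 m⁴.
Centre of pressure: y_p = y_c + I_c/(y_c·A) = 1.55667 + 0.0653233/(1.55667 × 1.3892) = 1.55667 + 0.0302069 = 1.58688 m along the plane.
The resultant acts 0.306667 + 0.0302069 = 0.336874 m (along the plate) below the hinge at the top edge, so the moment about the hinge is M = F × 0.336874 = 29.8486 × 0.336874 = 10.0552 kN·m.
A normal force at the bottom, 0.92 m from the hinge, must supply this moment: P = 10.0552/0.92 = 10.9296 kN.

P ≈ 10.93 kN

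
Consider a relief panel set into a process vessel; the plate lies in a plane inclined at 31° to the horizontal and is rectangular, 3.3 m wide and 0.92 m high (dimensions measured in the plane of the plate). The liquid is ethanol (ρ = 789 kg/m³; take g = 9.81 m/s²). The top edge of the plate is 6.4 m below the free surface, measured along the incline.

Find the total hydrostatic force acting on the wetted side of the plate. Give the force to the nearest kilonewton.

F ≈ 83 kN

γ = ρg = 789 × 9.81 / 1000 = 7.74009 kN/m³.
Let θ = 31° be the plate's angle to the horizontal; measure y along the incline from where the plane meets the free surface. Vertical depth h = y·sinθ with sinθ = 0.515038.
The centroid lies 0.92/2 = 0.46 m below the top edge, so y_c = 6.4 + 0.46 = 6.86 m and h_c = 6.86 × 0.515038 = 3.53316 m.
A = 3.3 × 0.92 = 3.036 m².
Resultant F = γ·h_c·A = 7.74009 × 3.53316 × 3.036 = 83.0254 kN.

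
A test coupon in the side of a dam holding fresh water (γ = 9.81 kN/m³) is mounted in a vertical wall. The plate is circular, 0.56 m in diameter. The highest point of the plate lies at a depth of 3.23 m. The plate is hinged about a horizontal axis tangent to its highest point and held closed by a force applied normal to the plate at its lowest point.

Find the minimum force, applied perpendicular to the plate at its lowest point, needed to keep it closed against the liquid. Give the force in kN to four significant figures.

γ = 9.81 kN/m³.
The centroid is at the centre, 0.28 m below the top of the plate, so the centroid depth is h_c = 3.23 + 0.28 = 3.51 m.
A = π(0.28)² = 0.246301 m².
Resultant F = γ·h_c·A = 9.81 × 3.51 × 0.246301 = 8.48091 kN.
I_c = πr⁴/4 = π × 0.28⁴/4 = 0.0048275 m⁴.
Centre of pressure: y_p = y_c + I_c/(y_c·A) = 3.51 + 0.0048275/(3.51 × 0.246301) = 3.51 + 0.00558405 = 3.51558 m along the plane.
The resultant acts 0.28 + 0.00558405 = 0.285584 m (along the plate) below the hinge at the top edge, so the moment about the hinge is M = F × 0.285584 = 8.48091 × 0.285584 = 2.42201 kN·m.
A normal force at the bottom, 0.56 m from the hinge, must supply this moment: P = 2.42201/0.56 = 4.32502 kN.

P ≈ 4.325 kN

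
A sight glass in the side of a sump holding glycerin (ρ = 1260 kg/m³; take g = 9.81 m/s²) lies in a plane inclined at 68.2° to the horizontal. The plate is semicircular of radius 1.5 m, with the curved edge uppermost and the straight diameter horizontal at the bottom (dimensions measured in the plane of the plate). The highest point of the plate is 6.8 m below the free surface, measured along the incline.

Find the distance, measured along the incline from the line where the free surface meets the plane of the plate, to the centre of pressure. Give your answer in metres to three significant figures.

γ = ρg = 1260 × 9.81 / 1000 = 12.3606 kN/m³.
Let θ = 68.2° be the plate's angle to the horizontal; measure y along the incline from where the plane meets the free surface. Vertical depth h = y·sinθ with sinθ = 0.928486.
The centroid lies 4r/(3π) = 0.63662 m above the diameter, so r − 4r/(3π) = 1.5 − 0.63662 = 0.86338 m below the topmost point, so y_c = 6.8 + 0.86338 = 7.66338 m and h_c = 7.66338 × 0.928486 = 7.11534 m.
A = πr²/2 = π × 1.5²/2 = 3.53429 m².
Resultant F = γ·h_c·A = 12.3606 × 7.11534 × 3.53429 = 310.84 kN.
I_c = (π/8 − 8/(9π))·r⁴ = 0.109757 × 1.5⁴ = 0.555645 m⁴.
Centre of pressure: y_p = y_c + I_c/(y_c·A) = 7.66338 + 0.555645/(7.66338 × 3.53429) = 7.66338 + 0.0205152 = 7.6839 m along the plane.

y_p = 7.68 m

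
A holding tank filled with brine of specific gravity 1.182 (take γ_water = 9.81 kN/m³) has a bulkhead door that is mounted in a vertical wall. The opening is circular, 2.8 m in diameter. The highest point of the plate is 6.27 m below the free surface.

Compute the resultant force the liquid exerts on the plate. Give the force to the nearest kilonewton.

F ≈ 548 kN

γ = 1.182 × 9.81 = 11.59542 kN/m³.
The centroid is at the centre, 1.4 m below the top of the plate, so the centroid depth is h_c = 6.27 + 1.4 = 7.67 m.
A = π(1.4)² = 6.15752 m².
Resultant F = γ·h_c·A = 11.59542 × 7.67 × 6.15752 = 547.631 kN.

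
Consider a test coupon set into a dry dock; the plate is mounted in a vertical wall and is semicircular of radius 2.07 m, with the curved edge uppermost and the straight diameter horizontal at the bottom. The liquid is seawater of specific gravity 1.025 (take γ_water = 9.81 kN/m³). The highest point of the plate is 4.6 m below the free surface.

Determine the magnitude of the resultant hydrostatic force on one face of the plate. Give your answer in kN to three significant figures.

γ = 1.025 × 9.81 = 10.05525 kN/m³.
The centroid lies 4r/(3π) = 0.878535 m above the diameter, so r − 4r/(3π) = 2.07 − 0.878535 = 1.19146 m below the topmost point, so the centroid depth is h_c = 4.6 + 1.19146 = 5.79146 m.
A = πr²/2 = π × 2.07²/2 = 6.73071 m².
Resultant F = γ·h_c·A = 10.05525 × 5.79146 × 6.73071 = 391.96 kN.

F ≈ 392 kN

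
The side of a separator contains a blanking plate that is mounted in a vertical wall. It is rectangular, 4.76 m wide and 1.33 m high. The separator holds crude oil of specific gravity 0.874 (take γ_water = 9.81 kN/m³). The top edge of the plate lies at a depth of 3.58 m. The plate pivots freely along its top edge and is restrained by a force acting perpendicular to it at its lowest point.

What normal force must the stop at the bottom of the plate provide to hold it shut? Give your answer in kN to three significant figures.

P ≈ 121 kN

γ = 0.874 × 9.81 = 8.57394 kN/m³.
The centroid lies 1.33/2 = 0.665 m below the top edge, so the centroid depth is h_c = 3.58 + 0.665 = 4.245 m.
A = 4.76 × 1.33 = 6.3308 m².
Resultant F = γ·h_c·A = 8.57394 × 4.245 × 6.3308 = 230.418 kN.
I_c = b·h³/12 = 4.76 × 1.33³/12 = 0.933213 m⁴.
Centre of pressure: y_p = y_c + I_c/(y_c·A) = 4.245 + 0.933213/(4.245 × 6.3308) = 4.245 + 0.0347252 = 4.27973 m along the plane.
The resultant acts 0.665 + 0.0347252 = 0.699725 m (along the plate) below the hinge at the top edge, so the moment about the hinge is M = F × 0.699725 = 230.418 × 0.699725 = 161.229 kN·m.
A normal force at the bottom, 1.33 m from the hinge, must supply this moment: P = 161.229/1.33 = 121.225 kN.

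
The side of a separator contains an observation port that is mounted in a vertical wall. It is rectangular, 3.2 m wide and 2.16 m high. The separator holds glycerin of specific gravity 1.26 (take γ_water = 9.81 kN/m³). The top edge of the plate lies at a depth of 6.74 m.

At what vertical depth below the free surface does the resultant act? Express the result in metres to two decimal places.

h_p = 7.87 m

γ = 1.26 × 9.81 = 12.3606 kN/m³.
The centroid lies 2.16/2 = 1.08 m below the top edge, so the centroid depth is h_c = 6.74 + 1.08 = 7.82 m.
A = 3.2 × 2.16 = 6.912 m².
Resultant F = γ·h_c·A = 12.3606 × 7.82 × 6.912 = 668.113 kN.
I_c = b·h³/12 = 3.2 × 2.16³/12 = 2.68739 m⁴.
Centre of pressure: y_p = y_c + I_c/(y_c·A) = 7.82 + 2.68739/(7.82 × 6.912) = 7.82 + 0.0497188 = 7.86972 m along the plane.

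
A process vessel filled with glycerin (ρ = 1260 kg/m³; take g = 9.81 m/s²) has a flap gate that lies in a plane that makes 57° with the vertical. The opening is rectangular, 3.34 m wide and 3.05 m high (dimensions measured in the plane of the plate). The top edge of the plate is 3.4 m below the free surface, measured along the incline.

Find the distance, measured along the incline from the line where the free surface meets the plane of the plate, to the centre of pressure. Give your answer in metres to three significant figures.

γ = ρg = 1260 × 9.81 / 1000 = 12.3606 kN/m³.
The plate makes 57° with the vertical, i.e. θ = 90° − 57° = 33° to the horizontal. Measuring y along the incline from the free-surface line, vertical depth h = y·sinθ with sinθ = 0.544639.
The centroid lies 3.05/2 = 1.525 m below the top edge, so y_c = 3.4 + 1.525 = 4.925 m and h_c = 4.925 × 0.544639 = 2.68235 m.
A = 3.34 × 3.05 = 10.187 m².
Resultant F = γ·h_c·A = 12.3606 × 2.68235 × 10.187 = 337.755 kN.
I_c = b·h³/12 = 3.34 × 3.05³/12 = 7.89705 m⁴.
Centre of pressure: y_p = y_c + I_c/(y_c·A) = 4.925 + 7.89705/(4.925 × 10.187) = 4.925 + 0.157403 = 5.0824 m along the plane.

y_p = 5.08 m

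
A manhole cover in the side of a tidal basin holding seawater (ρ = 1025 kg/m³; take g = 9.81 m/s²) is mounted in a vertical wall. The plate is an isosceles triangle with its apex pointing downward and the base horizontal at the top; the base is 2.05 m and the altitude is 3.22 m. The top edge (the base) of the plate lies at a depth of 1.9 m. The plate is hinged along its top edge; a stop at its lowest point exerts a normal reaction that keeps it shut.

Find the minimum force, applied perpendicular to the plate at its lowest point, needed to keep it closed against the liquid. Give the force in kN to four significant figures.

γ = ρg = 1025 × 9.81 / 1000 = 10.05525 kN/m³.
With the apex down, the centroid sits h/3 = 3.22/3 = 1.07333 m below the base (the top edge), so the centroid depth is h_c = 1.9 + 1.07333 = 2.97333 m.
A = ½ × 2.05 × 3.22 = 3.3005 m².
Resultant F = γ·h_c·A = 10.05525 × 2.97333 × 3.3005 = 98.677 kN.
I_c = b·h³/36 = 2.05 × 3.22³/36 = 1.90116 m⁴.
Centre of pressure: y_p = y_c + I_c/(y_c·A) = 2.97333 + 1.90116/(2.97333 × 3.3005) = 2.97333 + 0.19373 = 3.16706 m along the plane.
The resultant acts 1.07333 + 0.19373 = 1.26706 m (along the plate) below the hinge at the top edge, so the moment about the hinge is M = F × 1.26706 = 98.677 × 1.26706 = 125.03 kN·m.
A normal force at the bottom, 3.22 m from the hinge, must supply this moment: P = 125.03/3.22 = 38.8292 kN.

P ≈ 38.83 kN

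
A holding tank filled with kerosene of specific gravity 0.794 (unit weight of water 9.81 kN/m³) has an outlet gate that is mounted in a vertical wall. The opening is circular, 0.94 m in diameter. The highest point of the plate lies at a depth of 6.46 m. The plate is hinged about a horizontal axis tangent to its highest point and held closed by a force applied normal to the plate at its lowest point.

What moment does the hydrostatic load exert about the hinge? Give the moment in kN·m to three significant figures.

γ = 0.794 × 9.81 = 7.78914 kN/m³.
The centroid is at the centre, 0.47 m below the top of the plate, so the centroid depth is h_c = 6.46 + 0.47 = 6.93 m.
A = π(0.47)² = 0.693978 m².
Resultant F = γ·h_c·A = 7.78914 × 6.93 × 0.693978 = 37.4601 kN.
I_c = πr⁴/4 = π × 0.47⁴/4 = 0.0383249 m⁴.
Centre of pressure: y_p = y_c + I_c/(y_c·A) = 6.93 + 0.0383249/(6.93 × 0.693978) = 6.93 + 0.00796897 = 6.93797 m along the plane.
The resultant acts 0.47 + 0.00796897 = 0.477969 m (along the plate) below the hinge at the top edge, so the moment about the hinge is M = F × 0.477969 = 37.4601 × 0.477969 = 17.9048 kN·m.

M ≈ 17.9 kN·m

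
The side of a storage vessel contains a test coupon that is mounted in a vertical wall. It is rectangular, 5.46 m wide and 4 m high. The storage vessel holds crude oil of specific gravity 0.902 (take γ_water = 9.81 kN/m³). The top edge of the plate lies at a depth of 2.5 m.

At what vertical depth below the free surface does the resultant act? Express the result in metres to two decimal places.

γ = 0.902 × 9.81 = 8.84862 kN/m³.
The centroid lies 4/2 = 2 m below the top edge, so the centroid depth is h_c = 2.5 + 2 = 4.5 m.
A = 5.46 × 4 = 21.84 m².
Resultant F = γ·h_c·A = 8.84862 × 4.5 × 21.84 = 869.642 kN.
I_c = b·h³/12 = 5.46 × 4³/12 = 29.12 m⁴.
Centre of pressure: y_p = y_c + I_c/(y_c·A) = 4.5 + 29.12/(4.5 × 21.84) = 4.5 + 0.296296 = 4.7963 m along the plane.

h_p = 4.80 m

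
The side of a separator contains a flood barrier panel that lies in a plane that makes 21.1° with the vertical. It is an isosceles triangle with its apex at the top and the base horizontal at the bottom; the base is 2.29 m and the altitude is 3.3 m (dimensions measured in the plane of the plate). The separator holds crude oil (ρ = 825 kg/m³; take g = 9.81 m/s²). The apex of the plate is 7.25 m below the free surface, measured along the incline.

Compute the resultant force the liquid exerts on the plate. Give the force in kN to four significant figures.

F ≈ 269.6 kN

γ = ρg = 825 × 9.81 / 1000 = 8.09325 kN/m³.
The plate makes 21.1° with the vertical, i.e. θ = 90° − 21.1° = 68.9° to the horizontal. Measuring y along the incline from the free-surface line, vertical depth h = y·sinθ with sinθ = 0.932954.
With the apex up, the centroid sits 2h/3 = 2 × 3.3/3 = 2.2 m below the apex, so y_c = 7.25 + 2.2 = 9.45 m and h_c = 9.45 × 0.932954 = 8.81642 m.
A = ½ × 2.29 × 3.3 = 3.7785 m².
Resultant F = γ·h_c·A = 8.09325 × 8.81642 × 3.7785 = 269.609 kN.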